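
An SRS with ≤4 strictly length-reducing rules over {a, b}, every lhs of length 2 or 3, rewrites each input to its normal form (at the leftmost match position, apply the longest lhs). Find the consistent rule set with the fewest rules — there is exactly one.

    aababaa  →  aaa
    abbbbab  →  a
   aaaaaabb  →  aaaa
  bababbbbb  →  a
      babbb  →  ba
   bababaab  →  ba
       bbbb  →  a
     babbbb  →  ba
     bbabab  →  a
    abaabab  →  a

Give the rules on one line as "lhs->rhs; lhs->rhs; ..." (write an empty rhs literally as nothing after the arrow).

  | aababaa => aabaa => aaa
  | abbbbab => abbbab => abbab => abab => bb => a
  | aaaaaabb => aaaaab => aaaa
  | bababbbbb => bbbbbbb => abbbbb => abbbb => abbb => abb => ab => a

aab->a; ab->a; aba->b; bb->a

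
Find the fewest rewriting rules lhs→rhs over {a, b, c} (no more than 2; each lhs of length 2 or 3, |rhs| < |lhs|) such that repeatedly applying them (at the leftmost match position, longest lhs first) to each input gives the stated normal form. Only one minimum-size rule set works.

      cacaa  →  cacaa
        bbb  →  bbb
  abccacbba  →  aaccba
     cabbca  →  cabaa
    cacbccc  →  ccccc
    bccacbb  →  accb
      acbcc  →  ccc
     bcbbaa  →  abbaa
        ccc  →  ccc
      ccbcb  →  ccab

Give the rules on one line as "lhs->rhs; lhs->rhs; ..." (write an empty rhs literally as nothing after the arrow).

acb->c; bc->a

  | cacaa
  | bbb
  | abccacbba => aacacbba => aaccba
  | cabbca => cabaa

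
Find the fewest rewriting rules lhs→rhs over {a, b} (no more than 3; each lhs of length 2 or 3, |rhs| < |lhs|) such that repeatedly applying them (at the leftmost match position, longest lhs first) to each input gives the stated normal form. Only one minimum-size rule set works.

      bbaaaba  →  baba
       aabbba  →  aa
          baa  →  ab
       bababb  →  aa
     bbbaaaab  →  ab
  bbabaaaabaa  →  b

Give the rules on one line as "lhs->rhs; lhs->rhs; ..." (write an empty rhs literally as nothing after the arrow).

  | bbaaaba => aaaaba => baba
  | aabbba => aaaba => bba => aa
  | baa => ab
  | bababb => babaa => baab => abb => aa

aaa->b; baa->ab; bb->a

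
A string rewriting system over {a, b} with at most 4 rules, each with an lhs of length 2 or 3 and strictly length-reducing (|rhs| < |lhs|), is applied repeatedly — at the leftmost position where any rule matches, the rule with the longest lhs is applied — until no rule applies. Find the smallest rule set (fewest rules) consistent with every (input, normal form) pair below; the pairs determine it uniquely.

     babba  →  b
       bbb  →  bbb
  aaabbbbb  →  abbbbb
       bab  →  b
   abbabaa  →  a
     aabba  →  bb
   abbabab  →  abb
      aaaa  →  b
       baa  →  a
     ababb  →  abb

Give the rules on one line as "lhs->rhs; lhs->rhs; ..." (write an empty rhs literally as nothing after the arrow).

  | babba => bba => b
  | bbb
  | aaabbbbb => abbbbb
  | bab => b

aa->b; aaa->a; ba->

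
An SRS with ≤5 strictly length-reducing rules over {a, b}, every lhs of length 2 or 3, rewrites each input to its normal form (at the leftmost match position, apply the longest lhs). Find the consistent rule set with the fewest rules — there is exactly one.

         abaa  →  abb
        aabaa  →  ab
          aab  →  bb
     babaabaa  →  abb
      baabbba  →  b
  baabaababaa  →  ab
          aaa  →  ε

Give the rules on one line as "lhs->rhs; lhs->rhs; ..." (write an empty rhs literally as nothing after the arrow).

aa->b; ba->; baa->bb; bbb->ab

  | abaa => abb
  | aabaa => bbaa => bbb => ab
  | aab => bb
  | babaabaa => baabaa => bbbaa => abaa => abb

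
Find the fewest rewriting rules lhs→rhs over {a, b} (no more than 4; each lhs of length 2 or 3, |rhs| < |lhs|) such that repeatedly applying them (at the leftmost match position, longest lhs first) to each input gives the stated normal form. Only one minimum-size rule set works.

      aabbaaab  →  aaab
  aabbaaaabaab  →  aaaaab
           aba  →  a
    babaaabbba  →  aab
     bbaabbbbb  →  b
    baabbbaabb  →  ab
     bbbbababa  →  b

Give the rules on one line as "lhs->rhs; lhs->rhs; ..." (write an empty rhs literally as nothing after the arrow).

ba->; bb->b; bba->b

  | aabbaaab => aabaab => aaab
  | aabbaaaabaab => aabaaabaab => aaaabaab => aaaaab
  | aba => a
  | babaaabbba => baaabbba => aabbba => aabba => aab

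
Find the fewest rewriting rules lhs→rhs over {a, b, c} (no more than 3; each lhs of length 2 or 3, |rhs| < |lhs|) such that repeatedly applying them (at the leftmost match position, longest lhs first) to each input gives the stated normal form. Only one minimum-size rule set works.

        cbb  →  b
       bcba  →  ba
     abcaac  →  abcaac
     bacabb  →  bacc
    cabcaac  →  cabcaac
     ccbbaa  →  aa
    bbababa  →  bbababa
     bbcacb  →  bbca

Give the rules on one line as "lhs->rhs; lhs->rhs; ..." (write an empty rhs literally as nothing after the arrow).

  | cbb => b
  | bcba => ba
  | abcaac
  | bacabb => bacc

abb->c; cb->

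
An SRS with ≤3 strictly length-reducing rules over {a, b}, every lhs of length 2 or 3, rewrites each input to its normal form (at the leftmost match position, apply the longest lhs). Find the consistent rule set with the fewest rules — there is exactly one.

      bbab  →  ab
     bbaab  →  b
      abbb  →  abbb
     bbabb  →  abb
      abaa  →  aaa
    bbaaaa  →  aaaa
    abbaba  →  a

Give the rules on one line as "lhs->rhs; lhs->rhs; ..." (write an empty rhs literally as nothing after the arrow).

aab->b; ba->a

  | bbab => bab => ab
  | bbaab => baab => aab => b
  | abbb
  | bbabb => babb => abb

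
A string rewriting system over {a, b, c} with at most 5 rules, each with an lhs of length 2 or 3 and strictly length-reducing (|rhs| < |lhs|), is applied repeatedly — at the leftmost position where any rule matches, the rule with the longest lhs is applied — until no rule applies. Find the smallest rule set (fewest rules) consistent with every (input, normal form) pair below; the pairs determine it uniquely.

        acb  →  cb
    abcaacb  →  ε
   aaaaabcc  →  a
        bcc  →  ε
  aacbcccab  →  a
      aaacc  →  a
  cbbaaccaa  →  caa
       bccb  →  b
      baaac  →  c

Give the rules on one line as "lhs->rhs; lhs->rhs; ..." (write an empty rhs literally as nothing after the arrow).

  | acb => cb
  | abcaacb => caacb => cacb => ccb => ab => ε
  | aaaaabcc => aaaacc => aaacc => aacc => acc => cc => a
  | bcc => ba => ε

ab->; ac->c; ba->; cc->a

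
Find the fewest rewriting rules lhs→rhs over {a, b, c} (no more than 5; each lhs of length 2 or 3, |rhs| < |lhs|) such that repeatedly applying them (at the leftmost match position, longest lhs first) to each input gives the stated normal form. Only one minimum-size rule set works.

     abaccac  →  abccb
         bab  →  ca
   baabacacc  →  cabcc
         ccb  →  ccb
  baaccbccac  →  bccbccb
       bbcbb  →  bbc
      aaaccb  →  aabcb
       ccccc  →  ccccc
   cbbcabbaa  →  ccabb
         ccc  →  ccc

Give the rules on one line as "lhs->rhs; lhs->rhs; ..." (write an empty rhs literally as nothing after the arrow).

  | abaccac => abccac => abccb
  | bab => ca
  | baabacacc => babacacc => caacacc => cabacc => cabcc
  | ccb

ac->b; ba->b; bab->ca; cbb->c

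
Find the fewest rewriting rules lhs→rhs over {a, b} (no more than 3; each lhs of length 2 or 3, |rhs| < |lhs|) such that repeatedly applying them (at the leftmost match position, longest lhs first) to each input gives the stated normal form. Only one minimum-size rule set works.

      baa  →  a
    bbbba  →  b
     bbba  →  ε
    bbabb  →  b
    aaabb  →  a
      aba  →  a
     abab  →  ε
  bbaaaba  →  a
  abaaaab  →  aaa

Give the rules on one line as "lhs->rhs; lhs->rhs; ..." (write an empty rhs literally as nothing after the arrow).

  | baa => a
  | bbbba => bba => b
  | bbba => ba => ε
  | bbabb => bbb => b

ab->; ba->; bbb->b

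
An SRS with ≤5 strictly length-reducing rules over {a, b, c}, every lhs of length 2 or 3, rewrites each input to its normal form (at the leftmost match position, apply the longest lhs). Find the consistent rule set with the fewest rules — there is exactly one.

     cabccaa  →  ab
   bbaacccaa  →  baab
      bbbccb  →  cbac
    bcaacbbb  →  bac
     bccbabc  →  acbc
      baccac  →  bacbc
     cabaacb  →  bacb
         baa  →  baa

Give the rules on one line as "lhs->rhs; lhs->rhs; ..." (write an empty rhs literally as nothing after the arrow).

bab->ac; bb->c; ca->b; ccb->ac

  | cabccaa => bbccaa => cccaa => ccba => aca => ab
  | bbaacccaa => caacccaa => bacccaa => baccba => baaca => baab
  | bbbccb => cbccb => cbac
  | bcaacbbb => bbacbbb => cacbbb => bcbbb => bccb => bac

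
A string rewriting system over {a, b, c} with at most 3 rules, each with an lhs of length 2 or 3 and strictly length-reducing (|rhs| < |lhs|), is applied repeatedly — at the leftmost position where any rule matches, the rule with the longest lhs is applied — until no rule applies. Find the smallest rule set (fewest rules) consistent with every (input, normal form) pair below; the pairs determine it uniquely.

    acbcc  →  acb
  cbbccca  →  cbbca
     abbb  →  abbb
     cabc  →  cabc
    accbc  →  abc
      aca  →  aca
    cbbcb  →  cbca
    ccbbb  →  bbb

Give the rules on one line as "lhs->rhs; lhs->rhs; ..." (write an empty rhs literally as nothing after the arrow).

  | acbcc => acb
  | cbbccca => cbbca
  | abbb
  | cabc

bcb->ca; cc->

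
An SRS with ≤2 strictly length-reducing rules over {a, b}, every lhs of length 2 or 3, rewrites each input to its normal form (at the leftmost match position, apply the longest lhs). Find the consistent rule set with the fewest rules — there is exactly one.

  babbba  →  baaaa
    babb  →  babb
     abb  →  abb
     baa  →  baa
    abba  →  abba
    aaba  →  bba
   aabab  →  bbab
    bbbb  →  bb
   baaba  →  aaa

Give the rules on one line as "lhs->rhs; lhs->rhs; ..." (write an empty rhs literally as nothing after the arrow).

aab->bb; bbb->aa

  | babbba => baaaa
  | babb
  | abb
  | baa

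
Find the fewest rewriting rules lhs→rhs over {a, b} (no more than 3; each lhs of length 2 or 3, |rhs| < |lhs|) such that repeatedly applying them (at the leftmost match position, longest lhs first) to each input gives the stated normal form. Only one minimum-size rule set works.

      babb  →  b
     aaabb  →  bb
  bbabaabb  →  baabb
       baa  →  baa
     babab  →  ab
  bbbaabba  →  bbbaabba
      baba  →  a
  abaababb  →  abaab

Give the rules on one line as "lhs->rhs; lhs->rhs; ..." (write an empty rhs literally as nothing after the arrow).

aaa->; bab->

  | babb => b
  | aaabb => bb
  | bbabaabb => baabb
  | baa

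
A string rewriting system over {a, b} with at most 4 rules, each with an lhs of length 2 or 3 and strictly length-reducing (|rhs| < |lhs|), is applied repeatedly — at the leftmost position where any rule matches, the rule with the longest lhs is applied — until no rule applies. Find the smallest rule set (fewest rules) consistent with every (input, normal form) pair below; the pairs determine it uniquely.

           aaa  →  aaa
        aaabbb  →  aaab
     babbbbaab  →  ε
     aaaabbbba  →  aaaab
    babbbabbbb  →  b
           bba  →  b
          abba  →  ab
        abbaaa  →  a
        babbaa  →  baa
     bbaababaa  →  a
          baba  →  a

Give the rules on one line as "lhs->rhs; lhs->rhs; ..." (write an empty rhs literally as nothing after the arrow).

aba->; bab->; bb->b; bba->b

  | aaa
  | aaabbb => aaabb => aaab
  | babbbbaab => bbbaab => bbaab => bab => ε
  | aaaabbbba => aaaabbba => aaaabba => aaaab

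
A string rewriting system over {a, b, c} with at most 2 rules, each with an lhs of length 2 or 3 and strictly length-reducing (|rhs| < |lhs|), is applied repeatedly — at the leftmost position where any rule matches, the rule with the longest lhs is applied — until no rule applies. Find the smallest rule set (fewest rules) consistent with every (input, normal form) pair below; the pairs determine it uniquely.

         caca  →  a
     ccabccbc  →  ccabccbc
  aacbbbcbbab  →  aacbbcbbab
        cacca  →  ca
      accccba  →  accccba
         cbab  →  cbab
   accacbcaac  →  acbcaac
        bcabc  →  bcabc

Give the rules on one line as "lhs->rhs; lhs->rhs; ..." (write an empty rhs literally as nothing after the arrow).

  | caca => a
  | ccabccbc
  | aacbbbcbbab => aacbbcbbab
  | cacca => ca

bbb->bb; cac->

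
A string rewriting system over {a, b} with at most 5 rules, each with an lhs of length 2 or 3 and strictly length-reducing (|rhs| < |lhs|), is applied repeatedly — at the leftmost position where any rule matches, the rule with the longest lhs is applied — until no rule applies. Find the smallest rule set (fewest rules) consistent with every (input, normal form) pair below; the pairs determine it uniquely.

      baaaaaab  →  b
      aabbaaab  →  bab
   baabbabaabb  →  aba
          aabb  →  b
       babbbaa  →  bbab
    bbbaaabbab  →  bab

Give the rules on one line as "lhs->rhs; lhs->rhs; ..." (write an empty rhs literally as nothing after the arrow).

  | baaaaaab => baaaab => baab => b
  | aabbaaab => baaab => bab
  | baabbabaabb => bbabaabb => bbabb => bbba => aba
  | aabb => b

aa->; aab->; abb->ba; bbb->ab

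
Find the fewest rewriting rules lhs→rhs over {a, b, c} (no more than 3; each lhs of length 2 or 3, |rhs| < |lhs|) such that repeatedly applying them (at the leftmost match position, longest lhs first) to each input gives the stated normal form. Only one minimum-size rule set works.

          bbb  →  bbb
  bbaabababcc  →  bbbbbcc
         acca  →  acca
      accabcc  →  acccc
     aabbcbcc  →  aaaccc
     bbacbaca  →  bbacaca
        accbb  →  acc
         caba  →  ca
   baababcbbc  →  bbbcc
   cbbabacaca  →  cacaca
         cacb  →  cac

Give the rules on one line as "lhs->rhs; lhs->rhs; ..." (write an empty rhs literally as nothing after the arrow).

ab->b; abb->aa; cb->c

  | bbb
  | bbaabababcc => bbabababcc => bbbababcc => bbbbabcc => bbbbbcc
  | acca
  | accabcc => accbcc => acccc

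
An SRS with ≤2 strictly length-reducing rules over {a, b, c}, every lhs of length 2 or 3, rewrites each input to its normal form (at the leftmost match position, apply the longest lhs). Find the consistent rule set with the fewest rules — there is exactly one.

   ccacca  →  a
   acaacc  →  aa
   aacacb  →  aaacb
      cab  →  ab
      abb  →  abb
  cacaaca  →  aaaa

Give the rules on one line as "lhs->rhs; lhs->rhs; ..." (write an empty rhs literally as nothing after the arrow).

acc->; ca->a

  | ccacca => cacca => acca => a
  | acaacc => aaacc => aa
  | aacacb => aaacb
  | cab => ab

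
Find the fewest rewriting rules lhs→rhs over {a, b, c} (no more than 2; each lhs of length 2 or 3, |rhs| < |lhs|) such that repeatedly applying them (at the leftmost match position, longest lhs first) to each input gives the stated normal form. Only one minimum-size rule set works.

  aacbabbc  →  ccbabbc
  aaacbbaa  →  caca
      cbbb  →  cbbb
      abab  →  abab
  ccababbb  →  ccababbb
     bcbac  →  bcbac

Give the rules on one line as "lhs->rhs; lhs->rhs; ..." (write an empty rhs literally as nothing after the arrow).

  | aacbabbc => ccbabbc
  | aaacbbaa => cacbbaa => caca
  | cbbb
  | abab

aa->c; bba->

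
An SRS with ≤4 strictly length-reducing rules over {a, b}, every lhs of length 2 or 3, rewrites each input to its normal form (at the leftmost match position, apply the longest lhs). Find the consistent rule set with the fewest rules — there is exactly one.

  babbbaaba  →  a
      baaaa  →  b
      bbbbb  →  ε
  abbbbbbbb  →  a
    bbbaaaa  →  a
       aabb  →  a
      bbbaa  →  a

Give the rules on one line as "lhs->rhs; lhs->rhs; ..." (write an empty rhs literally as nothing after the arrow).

aa->a; ba->b; bb->; bbb->

  | babbbaaba => bbbbaaba => baaba => baba => bba => a
  | baaaa => baaa => baa => ba => b
  | bbbbb => bb => ε
  | abbbbbbbb => abbbbb => abb => a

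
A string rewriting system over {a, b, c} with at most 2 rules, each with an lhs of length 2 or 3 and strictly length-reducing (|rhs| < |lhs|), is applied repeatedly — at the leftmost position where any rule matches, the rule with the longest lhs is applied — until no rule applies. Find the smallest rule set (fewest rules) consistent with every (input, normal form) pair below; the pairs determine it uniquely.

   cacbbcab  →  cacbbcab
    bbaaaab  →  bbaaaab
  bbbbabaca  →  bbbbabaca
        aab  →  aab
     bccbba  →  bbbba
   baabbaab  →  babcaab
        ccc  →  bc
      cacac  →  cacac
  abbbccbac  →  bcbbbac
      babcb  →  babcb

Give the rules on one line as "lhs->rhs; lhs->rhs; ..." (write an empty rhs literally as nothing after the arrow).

  | cacbbcab
  | bbaaaab
  | bbbbabaca
  | aab

abb->bc; cc->b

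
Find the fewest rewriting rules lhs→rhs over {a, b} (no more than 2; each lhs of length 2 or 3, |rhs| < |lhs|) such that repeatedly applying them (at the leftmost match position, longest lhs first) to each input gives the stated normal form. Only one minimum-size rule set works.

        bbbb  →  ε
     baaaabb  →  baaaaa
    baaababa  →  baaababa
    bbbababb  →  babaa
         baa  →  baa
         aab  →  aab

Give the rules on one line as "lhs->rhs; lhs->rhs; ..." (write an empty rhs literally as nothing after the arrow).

abb->aa; bb->

  | bbbb => bb => ε
  | baaaabb => baaaaa
  | baaababa
  | bbbababb => bababb => babaa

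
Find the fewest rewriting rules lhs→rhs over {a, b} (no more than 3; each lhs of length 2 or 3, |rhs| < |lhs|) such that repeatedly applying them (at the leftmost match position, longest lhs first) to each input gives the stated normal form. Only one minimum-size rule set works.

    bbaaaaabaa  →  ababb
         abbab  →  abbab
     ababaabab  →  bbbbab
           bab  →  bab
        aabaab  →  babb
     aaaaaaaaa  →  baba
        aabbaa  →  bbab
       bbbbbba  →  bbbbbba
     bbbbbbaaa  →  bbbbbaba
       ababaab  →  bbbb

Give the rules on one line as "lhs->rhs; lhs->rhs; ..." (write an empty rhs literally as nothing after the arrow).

  | bbaaaaabaa => babaaabaa => baababaa => abbabaa => abbaab => ababb
  | abbab
  | ababaabab => abaabbab => aabbbab => bbbbab
  | bab

aa->b; baa->ab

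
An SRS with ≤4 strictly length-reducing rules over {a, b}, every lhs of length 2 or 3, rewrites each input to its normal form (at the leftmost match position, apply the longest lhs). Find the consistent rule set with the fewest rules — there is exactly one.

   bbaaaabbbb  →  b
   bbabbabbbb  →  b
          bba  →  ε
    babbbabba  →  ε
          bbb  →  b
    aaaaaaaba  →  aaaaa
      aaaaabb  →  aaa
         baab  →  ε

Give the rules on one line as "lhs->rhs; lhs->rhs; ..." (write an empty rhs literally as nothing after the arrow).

ab->; aba->b; ba->; bb->b

  | bbaaaabbbb => baaaabbbb => aaabbbb => aabbb => abb => b
  | bbabbabbbb => babbabbbb => bbabbbb => babbbb => bbbb => bbb => bb => b
  | bba => ba => ε
  | babbbabba => bbbabba => bbabba => babba => bba => ba => ε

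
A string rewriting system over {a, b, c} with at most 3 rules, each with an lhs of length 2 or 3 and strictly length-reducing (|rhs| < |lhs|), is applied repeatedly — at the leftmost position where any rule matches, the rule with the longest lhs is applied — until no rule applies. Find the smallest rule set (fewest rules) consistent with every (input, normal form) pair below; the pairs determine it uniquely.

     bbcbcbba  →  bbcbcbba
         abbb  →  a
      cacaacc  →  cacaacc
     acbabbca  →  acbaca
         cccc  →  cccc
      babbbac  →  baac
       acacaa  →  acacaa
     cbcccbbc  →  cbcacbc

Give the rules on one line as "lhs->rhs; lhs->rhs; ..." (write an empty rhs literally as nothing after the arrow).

  | bbcbcbba
  | abbb => abb => ab => a
  | cacaacc
  | acbabbca => acbabca => acbaca

ab->a; ccb->ac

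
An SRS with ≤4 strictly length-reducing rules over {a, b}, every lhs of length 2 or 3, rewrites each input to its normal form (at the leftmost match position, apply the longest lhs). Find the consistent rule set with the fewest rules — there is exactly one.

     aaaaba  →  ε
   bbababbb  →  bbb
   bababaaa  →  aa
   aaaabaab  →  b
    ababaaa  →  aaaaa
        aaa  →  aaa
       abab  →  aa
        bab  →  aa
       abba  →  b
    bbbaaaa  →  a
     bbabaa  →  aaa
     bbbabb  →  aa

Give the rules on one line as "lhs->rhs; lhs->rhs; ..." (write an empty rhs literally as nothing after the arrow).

ab->b; ba->; bab->aa

  | aaaaba => aaaba => aaba => aba => ba => ε
  | bbababbb => baaabbb => aabbb => abbb => bbb
  | bababaaa => aaabaaa => aabaaa => abaaa => baaa => aa
  | aaaabaab => aaabaab => aabaab => abaab => baab => ab => b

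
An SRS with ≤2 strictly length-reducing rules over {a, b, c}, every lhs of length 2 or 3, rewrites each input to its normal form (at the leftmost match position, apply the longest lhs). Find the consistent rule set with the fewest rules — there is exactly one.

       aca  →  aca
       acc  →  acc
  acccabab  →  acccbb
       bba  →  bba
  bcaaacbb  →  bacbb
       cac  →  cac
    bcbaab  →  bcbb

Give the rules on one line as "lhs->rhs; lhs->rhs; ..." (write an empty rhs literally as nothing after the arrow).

  | aca
  | acc
  | acccabab => acccbab => acccbb
  | bba

ab->b; caa->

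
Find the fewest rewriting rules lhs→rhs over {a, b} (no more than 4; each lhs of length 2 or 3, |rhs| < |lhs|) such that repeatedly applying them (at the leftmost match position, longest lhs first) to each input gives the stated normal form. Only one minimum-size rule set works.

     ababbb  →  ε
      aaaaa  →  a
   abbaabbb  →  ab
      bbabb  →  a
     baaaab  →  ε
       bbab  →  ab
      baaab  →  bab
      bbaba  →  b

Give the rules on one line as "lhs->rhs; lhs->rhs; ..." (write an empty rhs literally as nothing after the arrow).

  | ababbb => bbbb => bb => ε
  | aaaaa => aaa => a
  | abbaabbb => aaabbb => abbb => ab
  | bbabb => abb => a

aa->; aba->b; bb->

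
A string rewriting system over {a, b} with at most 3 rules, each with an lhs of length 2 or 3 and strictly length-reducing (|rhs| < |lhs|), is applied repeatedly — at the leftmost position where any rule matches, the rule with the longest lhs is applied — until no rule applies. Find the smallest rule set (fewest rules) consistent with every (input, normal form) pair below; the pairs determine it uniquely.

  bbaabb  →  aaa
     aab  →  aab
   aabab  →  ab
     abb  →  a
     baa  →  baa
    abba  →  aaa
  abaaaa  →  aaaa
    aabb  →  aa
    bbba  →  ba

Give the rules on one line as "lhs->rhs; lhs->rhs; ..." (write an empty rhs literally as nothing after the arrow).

aba->bb; bb->; bba->aa

  | bbaabb => aaabb => aaa
  | aab
  | aabab => abbb => ab
  | abb => a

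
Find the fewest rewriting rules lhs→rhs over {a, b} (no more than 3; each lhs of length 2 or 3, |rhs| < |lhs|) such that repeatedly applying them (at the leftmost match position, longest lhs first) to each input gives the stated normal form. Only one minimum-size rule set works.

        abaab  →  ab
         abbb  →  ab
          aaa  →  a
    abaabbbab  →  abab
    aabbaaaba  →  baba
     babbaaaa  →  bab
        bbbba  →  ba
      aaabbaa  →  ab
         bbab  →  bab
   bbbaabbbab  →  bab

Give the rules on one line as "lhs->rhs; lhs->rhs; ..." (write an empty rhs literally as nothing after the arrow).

aa->; bb->b

  | abaab => abb => ab
  | abbb => abb => ab
  | aaa => a
  | abaabbbab => abbbbab => abbbab => abbab => abab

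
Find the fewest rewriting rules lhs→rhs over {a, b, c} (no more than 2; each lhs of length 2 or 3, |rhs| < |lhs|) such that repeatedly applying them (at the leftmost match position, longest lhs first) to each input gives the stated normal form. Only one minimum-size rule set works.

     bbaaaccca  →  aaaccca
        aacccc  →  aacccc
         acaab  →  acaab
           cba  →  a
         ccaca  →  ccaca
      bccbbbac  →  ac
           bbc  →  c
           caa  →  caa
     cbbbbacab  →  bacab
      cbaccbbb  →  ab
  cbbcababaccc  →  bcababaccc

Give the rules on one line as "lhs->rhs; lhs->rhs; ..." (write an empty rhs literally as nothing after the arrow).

  | bbaaaccca => aaaccca
  | aacccc
  | acaab
  | cba => a

bb->; cb->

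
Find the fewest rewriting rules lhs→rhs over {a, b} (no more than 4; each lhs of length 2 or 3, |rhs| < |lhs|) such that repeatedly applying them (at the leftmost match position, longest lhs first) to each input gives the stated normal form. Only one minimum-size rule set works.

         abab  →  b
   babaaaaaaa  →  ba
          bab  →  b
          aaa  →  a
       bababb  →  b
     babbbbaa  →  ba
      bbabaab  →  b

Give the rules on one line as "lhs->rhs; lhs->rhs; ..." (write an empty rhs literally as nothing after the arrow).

  | abab => bab => bb => b
  | babaaaaaaa => bbaaaaaaa => baaaaaaa => baaaaaa => baaaaa => baaaa => baaa => baa => ba
  | bab => bb => b
  | aaa => aa => a

aa->a; ab->b; bb->b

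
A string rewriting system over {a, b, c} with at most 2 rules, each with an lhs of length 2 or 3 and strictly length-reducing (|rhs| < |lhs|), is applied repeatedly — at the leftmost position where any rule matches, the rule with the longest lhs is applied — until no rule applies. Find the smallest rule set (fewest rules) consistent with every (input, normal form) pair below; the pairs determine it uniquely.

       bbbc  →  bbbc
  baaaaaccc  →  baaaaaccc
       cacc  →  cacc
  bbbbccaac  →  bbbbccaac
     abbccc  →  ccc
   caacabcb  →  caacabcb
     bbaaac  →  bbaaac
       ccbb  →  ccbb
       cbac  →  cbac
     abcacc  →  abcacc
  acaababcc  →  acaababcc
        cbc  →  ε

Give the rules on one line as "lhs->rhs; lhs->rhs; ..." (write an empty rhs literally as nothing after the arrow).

  | bbbc
  | baaaaaccc
  | cacc
  | bbbbccaac

abb->; cbc->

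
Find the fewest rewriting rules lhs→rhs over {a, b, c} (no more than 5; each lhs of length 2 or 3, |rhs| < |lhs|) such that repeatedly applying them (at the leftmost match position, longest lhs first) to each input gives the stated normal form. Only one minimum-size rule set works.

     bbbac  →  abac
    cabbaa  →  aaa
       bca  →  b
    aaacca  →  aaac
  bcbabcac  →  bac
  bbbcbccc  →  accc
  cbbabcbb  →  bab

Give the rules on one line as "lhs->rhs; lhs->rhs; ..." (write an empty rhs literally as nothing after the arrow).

  | bbbac => abac
  | cabbaa => bbaa => aaa
  | bca => b
  | aaacca => aaac

abc->ac; bb->a; ca->; cb->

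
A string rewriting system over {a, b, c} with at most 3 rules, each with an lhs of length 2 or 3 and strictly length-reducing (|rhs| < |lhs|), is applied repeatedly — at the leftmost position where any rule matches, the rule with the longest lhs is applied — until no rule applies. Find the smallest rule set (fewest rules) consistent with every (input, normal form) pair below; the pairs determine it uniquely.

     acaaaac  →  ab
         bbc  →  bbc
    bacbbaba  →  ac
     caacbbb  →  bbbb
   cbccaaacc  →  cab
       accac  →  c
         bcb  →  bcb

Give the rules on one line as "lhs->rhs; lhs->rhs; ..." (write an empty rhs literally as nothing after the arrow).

  | acaaaac => acaac => acc => ab
  | bbc
  | bacbbaba => acbbaba => acbaba => acaba => acaa => ac
  | caacbbb => ccbbb => bbbb

aa->; ba->a; cc->b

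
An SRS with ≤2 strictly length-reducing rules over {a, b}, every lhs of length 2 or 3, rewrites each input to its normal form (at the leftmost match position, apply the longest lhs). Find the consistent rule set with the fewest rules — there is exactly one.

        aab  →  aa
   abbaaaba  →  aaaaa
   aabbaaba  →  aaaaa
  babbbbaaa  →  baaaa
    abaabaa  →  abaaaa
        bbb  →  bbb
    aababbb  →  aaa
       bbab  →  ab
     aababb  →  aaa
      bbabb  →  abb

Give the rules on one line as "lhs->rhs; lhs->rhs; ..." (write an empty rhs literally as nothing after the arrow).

aab->aa; bba->a

  | aab => aa
  | abbaaaba => aaaaba => aaaaa
  | aabbaaba => aabaaba => aaaaba => aaaaa
  | babbbbaaa => babbaaa => baaaa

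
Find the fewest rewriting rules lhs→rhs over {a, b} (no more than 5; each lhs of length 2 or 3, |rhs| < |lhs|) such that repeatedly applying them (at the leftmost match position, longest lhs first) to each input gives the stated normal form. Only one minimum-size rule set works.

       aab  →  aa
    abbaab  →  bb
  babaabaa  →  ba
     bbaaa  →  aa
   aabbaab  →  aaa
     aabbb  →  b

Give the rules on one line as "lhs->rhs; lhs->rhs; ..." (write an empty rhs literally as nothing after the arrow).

  | aab => aa
  | abbaab => baab => bb
  | babaabaa => baaabaa => babaa => baaa => ba
  | bbaaa => aa

ab->a; abb->b; baa->b; bba->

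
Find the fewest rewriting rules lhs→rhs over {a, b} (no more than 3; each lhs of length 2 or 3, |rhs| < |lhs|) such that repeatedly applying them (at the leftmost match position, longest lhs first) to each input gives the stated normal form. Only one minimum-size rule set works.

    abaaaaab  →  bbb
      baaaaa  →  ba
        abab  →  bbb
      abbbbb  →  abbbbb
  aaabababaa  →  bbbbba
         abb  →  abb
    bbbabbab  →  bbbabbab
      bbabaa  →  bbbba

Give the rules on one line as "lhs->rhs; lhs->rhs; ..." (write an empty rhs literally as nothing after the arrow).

  | abaaaaab => bbaaaab => bbaab => bbb
  | baaaaa => baaa => ba
  | abab => bbb
  | abbbbb

aa->; aba->bb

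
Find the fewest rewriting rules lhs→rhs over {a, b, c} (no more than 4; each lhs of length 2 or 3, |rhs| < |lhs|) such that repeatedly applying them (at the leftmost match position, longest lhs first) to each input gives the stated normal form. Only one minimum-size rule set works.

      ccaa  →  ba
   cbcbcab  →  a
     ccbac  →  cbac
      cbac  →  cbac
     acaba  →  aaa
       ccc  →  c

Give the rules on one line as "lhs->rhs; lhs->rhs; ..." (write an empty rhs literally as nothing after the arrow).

  | ccaa => caa => ba
  | cbcbcab => cbcbbb => cbcab => cbbb => cab => bb => a
  | ccbac => cbac
  | cbac

bb->a; ca->b; cc->c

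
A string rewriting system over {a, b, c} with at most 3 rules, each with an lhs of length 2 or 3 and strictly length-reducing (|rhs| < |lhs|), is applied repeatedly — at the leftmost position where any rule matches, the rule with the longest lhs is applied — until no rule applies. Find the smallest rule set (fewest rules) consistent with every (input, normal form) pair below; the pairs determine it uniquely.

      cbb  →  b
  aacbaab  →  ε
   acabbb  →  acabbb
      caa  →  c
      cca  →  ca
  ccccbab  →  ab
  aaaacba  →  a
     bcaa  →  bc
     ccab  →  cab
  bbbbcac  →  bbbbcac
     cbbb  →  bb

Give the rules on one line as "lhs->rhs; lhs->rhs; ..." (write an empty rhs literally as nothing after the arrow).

  | cbb => b
  | aacbaab => ccbaab => cbaab => aab => cb => ε
  | acabbb
  | caa => cc => c

aa->c; cb->; cc->c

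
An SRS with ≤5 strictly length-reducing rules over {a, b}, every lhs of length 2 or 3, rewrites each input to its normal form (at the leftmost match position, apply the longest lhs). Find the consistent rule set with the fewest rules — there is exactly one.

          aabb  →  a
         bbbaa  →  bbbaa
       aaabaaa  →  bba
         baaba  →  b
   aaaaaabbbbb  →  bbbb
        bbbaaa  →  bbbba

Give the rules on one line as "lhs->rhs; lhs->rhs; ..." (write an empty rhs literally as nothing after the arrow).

aaa->ba; aba->b; abb->; bab->b

  | aabb => a
  | bbbaa
  | aaabaaa => babaaa => baaa => bba
  | baaba => bab => b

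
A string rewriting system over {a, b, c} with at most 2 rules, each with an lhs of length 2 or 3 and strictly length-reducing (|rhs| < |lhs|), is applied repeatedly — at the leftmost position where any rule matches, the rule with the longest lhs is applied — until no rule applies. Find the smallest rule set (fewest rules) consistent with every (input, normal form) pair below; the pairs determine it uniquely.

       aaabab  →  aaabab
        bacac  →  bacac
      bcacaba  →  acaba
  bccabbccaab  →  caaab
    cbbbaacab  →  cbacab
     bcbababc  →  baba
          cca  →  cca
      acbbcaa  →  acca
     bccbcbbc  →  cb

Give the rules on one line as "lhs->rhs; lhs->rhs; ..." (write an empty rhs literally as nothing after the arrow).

baa->ca; bc->

  | aaabab
  | bacac
  | bcacaba => acaba
  | bccabbccaab => cabbccaab => cabcaab => caaab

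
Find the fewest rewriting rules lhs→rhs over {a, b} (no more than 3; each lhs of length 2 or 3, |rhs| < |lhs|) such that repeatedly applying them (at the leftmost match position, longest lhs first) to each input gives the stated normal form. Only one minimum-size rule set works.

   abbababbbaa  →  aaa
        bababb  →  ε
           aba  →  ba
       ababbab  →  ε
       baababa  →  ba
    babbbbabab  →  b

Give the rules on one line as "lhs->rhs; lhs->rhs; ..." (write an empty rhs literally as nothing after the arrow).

  | abbababbbaa => bbababbbaa => aababbbaa => ababbbaa => babbbaa => bbbbaa => bbaa => aaa
  | bababb => bbabb => aabb => abb => bb => ε
  | aba => ba
  | ababbab => babbab => bbbab => bab => bb => ε

ab->b; bb->; bba->aa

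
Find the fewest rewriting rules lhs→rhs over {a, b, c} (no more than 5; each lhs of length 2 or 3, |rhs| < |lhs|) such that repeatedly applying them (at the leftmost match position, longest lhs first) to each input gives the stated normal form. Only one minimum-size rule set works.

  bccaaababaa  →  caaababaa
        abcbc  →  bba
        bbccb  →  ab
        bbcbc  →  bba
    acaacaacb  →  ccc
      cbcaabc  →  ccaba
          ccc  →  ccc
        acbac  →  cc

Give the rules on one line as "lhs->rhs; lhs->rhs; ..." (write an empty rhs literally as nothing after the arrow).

abc->ba; ac->c; bc->a; cb->c

  | bccaaababaa => acaaababaa => caaababaa
  | abcbc => babc => bba
  | bbccb => bacb => bcb => ab
  | bbcbc => babc => bba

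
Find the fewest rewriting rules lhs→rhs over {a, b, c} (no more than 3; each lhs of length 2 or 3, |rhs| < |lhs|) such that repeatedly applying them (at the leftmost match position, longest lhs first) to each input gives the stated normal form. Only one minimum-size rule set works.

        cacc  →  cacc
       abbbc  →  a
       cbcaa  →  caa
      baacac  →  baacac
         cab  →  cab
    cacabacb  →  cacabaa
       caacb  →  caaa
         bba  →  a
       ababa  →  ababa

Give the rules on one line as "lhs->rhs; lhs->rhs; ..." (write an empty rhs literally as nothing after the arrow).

  | cacc
  | abbbc => abc => a
  | cbcaa => caa
  | baacac

acb->aa; bb->; bc->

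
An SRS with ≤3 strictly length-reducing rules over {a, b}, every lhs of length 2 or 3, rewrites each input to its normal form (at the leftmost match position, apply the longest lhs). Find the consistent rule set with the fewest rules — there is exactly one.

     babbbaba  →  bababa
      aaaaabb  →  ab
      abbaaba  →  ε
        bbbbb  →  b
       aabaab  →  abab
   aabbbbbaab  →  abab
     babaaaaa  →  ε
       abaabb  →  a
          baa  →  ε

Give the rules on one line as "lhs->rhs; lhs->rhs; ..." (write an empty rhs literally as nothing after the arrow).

aa->b; bb->; bba->ab

  | babbbaba => bababa
  | aaaaabb => baaabb => bbabb => abbb => ab
  | abbaaba => aababa => bbaba => abba => aab => bb => ε
  | bbbbb => bbb => b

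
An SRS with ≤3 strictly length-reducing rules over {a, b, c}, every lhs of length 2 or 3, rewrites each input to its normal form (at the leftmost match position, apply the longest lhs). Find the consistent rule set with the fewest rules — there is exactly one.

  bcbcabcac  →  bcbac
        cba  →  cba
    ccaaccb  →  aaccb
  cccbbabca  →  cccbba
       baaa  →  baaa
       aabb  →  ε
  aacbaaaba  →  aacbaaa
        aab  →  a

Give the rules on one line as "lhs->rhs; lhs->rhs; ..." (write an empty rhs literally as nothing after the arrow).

  | bcbcabcac => bcbabcac => bcbcac => bcbac
  | cba
  | ccaaccb => caaccb => aaccb
  | cccbbabca => cccbbca => cccbba

ab->; ca->a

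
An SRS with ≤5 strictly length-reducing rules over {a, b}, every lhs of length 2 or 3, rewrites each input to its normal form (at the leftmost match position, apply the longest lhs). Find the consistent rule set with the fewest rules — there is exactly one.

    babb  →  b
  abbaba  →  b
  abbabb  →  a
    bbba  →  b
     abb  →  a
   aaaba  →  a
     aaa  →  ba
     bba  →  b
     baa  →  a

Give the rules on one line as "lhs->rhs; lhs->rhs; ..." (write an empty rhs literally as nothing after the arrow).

  | babb => b
  | abbaba => ababa => aaba => bba => aa => b
  | abbabb => ababb => aabb => bbb => ab => a
  | bbba => aba => aa => b

aa->b; ab->a; bab->; bb->a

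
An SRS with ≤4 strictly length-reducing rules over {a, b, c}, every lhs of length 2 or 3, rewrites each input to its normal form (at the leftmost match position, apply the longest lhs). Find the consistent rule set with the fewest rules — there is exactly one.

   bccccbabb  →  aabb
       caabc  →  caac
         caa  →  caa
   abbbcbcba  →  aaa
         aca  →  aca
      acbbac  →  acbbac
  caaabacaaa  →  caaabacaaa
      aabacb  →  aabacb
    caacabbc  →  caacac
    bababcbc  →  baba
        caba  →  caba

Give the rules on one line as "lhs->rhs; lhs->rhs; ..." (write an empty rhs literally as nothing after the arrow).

  | bccccbabb => ccccbabb => ccbabb => aabb
  | caabc => caac
  | caa
  | abbbcbcba => abbcbcba => abcbcba => acbcba => accba => aaa

bc->c; cc->; ccb->a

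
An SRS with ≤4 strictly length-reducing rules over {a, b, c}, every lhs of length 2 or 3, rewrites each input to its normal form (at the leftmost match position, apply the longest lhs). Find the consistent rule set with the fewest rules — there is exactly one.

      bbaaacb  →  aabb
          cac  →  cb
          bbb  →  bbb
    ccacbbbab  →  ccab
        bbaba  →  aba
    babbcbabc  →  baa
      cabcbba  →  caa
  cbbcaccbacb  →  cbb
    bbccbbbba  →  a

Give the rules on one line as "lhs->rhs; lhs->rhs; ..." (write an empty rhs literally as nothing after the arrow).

ac->b; bba->a; bc->

  | bbaaacb => aaacb => aabb
  | cac => cb
  | bbb
  | ccacbbbab => ccbbbbab => ccbbab => ccab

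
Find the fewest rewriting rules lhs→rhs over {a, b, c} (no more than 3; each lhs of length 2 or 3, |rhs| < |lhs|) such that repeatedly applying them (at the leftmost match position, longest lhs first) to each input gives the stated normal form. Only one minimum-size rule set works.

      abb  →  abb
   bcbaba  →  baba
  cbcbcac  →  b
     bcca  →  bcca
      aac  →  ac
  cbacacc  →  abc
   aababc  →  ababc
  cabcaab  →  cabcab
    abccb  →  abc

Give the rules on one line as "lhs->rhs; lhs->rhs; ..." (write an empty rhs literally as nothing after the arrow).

  | abb
  | bcbaba => baba
  | cbcbcac => cbcac => cac => b
  | bcca

aa->a; cac->b; cb->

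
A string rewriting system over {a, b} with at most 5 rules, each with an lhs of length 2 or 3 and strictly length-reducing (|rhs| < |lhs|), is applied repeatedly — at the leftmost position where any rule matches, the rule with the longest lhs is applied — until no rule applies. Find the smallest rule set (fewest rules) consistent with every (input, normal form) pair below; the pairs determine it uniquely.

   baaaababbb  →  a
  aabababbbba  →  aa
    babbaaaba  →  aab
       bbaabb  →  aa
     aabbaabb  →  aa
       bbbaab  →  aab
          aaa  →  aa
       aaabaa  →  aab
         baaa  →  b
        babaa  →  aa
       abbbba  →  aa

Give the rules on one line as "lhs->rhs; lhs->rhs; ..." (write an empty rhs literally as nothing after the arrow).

aaa->aa; ba->b; bb->; bbb->bb

  | baaaababbb => baaababbb => baababbb => bababbb => bbabbb => abbb => abb => a
  | aabababbbba => aabbabbbba => aaabbbba => aabbbba => aabbba => aabba => aaa => aa
  | babbaaaba => bbbaaaba => bbaaaba => aaaba => aaba => aab
  | bbaabb => aabb => aa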